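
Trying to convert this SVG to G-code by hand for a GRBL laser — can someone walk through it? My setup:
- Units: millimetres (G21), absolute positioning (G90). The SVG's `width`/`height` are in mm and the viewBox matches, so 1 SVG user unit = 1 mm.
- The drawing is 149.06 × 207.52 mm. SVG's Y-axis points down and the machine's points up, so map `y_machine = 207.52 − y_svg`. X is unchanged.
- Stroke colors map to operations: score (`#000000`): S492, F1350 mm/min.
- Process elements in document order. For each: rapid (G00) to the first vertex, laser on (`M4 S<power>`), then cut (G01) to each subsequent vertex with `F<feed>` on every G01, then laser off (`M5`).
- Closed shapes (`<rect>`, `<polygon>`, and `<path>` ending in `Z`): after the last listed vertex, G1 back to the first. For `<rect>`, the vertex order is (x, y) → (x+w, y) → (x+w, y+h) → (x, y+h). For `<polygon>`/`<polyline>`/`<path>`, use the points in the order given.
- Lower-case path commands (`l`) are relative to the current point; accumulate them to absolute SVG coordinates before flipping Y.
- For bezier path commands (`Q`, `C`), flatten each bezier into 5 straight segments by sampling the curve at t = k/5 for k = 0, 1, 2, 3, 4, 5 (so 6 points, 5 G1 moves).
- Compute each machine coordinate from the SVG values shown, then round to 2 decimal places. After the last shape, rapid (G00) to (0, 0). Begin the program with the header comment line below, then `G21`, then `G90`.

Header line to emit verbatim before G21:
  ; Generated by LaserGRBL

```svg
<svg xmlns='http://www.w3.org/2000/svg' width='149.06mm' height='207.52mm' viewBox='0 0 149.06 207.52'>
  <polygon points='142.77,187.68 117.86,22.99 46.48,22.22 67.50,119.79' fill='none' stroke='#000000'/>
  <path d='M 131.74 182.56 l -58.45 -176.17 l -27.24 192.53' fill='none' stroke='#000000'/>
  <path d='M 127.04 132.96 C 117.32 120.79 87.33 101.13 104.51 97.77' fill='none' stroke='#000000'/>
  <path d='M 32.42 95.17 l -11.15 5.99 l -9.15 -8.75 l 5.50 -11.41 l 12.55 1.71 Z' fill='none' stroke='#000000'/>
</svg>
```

viewBox `0 0 149.06 207.52` with mm width/height → 1 unit = 1 mm. Flip: y_m = 207.52 − y_svg.

**Shape 1** — `<polygon>` closed polygon, stroke `#000000` → score (S492, F1350). Machine vertices: (142.77,19.84) → (117.86,184.53) → (46.48,185.30) → (67.50,87.73) → (142.77,19.84). Closed: final G1 returns to the first vertex.

**Shape 2** — `<path>` open polyline, stroke `#000000` → score (S492, F1350). Machine vertices: (131.74,24.96) → (73.29,201.13) → (46.05,8.60). Open path.

**Shape 3** — `<path>` cubic bezier, stroke `#000000` → score (S492, F1350). Control points (SVG): P0=(127.04,132.96), P1=(117.32,120.79), P2=(87.33,101.13), P3=(104.51,97.77); sampled at t=k/5. Machine vertices: (127.04,74.56) → (119.32,82.57) → (109.96,91.24) → (102.22,99.42) → (99.32,105.97) → (104.51,109.75). Open path.

**Shape 4** — `<path>` regular polygon, stroke `#000000` → score (S492, F1350). Machine vertices: (32.42,112.35) → (21.27,106.36) → (12.12,115.11) → (17.62,126.52) → (30.17,124.81) → (32.42,112.35). Closed: final G1 returns to the first vertex.

; Generated by LaserGRBL
G21
G90
G00 X142.77 Y19.84
M4 S492
G01 X117.86 Y184.53 F1350
G01 X46.48 Y185.30 F1350
G01 X67.50 Y87.73 F1350
G01 X142.77 Y19.84 F1350
M5
G00 X131.74 Y24.96
M4 S492
G01 X73.29 Y201.13 F1350
G01 X46.05 Y8.60 F1350
M5
G00 X127.04 Y74.56
M4 S492
G01 X119.32 Y82.57 F1350
G01 X109.96 Y91.24 F1350
G01 X102.22 Y99.42 F1350
G01 X99.32 Y105.97 F1350
G01 X104.51 Y109.75 F1350
M5
G00 X32.42 Y112.35
M4 S492
G01 X21.27 Y106.36 F1350
G01 X12.12 Y115.11 F1350
G01 X17.62 Y126.52 F1350
G01 X30.17 Y124.81 F1350
G01 X32.42 Y112.35 F1350
M5
G00 X0.00 Y0.00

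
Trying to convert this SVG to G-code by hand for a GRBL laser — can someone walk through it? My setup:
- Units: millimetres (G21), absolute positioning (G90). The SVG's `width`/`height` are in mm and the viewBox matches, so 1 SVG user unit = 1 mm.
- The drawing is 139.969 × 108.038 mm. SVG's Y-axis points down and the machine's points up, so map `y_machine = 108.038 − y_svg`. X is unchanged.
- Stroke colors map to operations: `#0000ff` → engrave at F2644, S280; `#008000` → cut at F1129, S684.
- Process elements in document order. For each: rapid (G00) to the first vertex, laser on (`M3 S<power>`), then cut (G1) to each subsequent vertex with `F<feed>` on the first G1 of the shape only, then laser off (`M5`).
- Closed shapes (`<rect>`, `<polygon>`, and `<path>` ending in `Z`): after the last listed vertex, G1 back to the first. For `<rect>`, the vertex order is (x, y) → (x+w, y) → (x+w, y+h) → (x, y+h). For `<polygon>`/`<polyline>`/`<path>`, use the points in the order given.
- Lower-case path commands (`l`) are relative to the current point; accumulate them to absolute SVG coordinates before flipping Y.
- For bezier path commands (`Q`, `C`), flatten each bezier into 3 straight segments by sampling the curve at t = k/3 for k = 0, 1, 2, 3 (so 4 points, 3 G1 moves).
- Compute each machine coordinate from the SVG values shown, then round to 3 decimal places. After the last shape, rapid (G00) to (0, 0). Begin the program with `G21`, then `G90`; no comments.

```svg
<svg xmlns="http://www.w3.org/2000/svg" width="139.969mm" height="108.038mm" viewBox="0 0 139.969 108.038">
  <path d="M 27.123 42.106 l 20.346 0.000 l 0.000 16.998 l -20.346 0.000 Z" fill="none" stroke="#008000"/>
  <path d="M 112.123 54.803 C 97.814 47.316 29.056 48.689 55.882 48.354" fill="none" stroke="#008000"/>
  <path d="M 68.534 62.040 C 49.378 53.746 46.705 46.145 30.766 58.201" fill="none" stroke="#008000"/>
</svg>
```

Since the viewBox matches the mm dimensions, user units are millimetres directly. The only transform is the Y-flip y_m = 108.038 − y_svg.

Shape 1 is a rectangle drawn with `<path>`. Its stroke #008000 means cut at S684, F1129. After flipping Y the toolpath is (27.123,65.932) → (47.469,65.932) → (47.469,48.934) → (27.123,48.934) → (27.123,65.932), returning to the start.

Shape 2 is a cubic bezier drawn with `<path>`. Its stroke #008000 means cut at S684, F1129. After flipping Y the toolpath is (112.123,53.235) → (85.221,58.160) → (55.361,59.527) → (55.882,59.684).

Shape 3 is a cubic bezier drawn with `<path>`. Its stroke #008000 means cut at S684, F1129. After flipping Y the toolpath is (68.534,45.998) → (53.771,53.359) → (43.385,56.043) → (30.766,49.837).

G21
G90
G00 X27.123 Y65.932
M3 S684
G1 X47.469 Y65.932 F1129
G1 X47.469 Y48.934
G1 X27.123 Y48.934
G1 X27.123 Y65.932
M5
G00 X112.123 Y53.235
M3 S684
G1 X85.221 Y58.160 F1129
G1 X55.361 Y59.527
G1 X55.882 Y59.684
M5
G00 X68.534 Y45.998
M3 S684
G1 X53.771 Y53.359 F1129
G1 X43.385 Y56.043
G1 X30.766 Y49.837
M5
G00 X0.000 Y0.000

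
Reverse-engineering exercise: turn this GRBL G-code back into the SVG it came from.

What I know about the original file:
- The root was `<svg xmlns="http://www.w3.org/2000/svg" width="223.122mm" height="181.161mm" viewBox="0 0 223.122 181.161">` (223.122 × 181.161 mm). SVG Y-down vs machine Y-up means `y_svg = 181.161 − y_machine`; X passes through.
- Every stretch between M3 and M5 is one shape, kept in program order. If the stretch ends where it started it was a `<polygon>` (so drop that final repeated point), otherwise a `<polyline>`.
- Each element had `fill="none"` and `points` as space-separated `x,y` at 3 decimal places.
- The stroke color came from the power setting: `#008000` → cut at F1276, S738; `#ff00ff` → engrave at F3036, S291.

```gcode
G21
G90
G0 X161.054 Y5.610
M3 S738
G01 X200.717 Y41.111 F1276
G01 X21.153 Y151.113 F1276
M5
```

y_svg = 181.161 − y_m. Every run uses S738, so all elements get stroke `#008000` (cut).

[1] open run; points: 161.054,175.551 200.717,140.050 21.153,30.048

<svg xmlns="http://www.w3.org/2000/svg" width="223.122mm" height="181.161mm" viewBox="0 0 223.122 181.161">
  <polyline points="161.054,175.551 200.717,140.050 21.153,30.048" fill="none" stroke="#008000"/>
</svg>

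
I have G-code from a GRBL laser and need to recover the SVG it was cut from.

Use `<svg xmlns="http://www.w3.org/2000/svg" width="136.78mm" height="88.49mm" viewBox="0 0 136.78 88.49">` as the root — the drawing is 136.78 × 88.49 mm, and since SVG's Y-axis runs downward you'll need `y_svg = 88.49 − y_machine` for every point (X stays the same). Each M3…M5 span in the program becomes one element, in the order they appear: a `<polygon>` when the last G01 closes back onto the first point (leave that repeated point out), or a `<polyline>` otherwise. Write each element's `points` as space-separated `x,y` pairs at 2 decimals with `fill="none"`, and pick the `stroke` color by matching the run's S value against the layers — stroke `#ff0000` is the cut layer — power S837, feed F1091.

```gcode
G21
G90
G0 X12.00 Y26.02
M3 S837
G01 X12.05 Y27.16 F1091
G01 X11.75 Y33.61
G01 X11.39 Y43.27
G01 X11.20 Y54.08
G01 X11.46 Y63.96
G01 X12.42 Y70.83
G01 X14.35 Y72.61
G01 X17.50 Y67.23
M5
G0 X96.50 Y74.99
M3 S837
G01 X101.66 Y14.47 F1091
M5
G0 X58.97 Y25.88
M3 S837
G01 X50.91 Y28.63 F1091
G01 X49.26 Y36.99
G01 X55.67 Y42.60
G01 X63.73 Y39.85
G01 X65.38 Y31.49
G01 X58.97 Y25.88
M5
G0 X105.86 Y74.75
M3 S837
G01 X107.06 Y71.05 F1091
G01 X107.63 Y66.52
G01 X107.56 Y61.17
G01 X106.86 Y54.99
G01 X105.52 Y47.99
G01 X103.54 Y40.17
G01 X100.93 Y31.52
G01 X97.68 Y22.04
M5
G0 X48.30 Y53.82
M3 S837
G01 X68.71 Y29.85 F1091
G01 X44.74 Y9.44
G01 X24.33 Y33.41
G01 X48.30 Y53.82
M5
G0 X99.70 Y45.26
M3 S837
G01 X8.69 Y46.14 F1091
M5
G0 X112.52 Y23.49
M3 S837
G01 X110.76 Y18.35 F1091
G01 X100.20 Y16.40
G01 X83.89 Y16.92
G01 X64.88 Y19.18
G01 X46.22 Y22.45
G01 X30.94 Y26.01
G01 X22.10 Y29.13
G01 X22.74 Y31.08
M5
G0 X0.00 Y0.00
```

y_svg = 88.49 − y_m. Every run uses S837, so all elements get stroke `#ff0000` (cut).

[1] open run; points: 12.00,62.47 12.05,61.33 11.75,54.88 11.39,45.22 11.20,34.41 11.46,24.53 12.42,17.66 14.35,15.88 17.50,21.26

[2] open run; points: 96.50,13.50 101.66,74.02

[3] closed run; points: 58.97,62.61 50.91,59.86 49.26,51.50 55.67,45.89 63.73,48.64 65.38,57.00

[4] open run; points: 105.86,13.74 107.06,17.44 107.63,21.97 107.56,27.32 106.86,33.50 105.52,40.50 103.54,48.32 100.93,56.97 97.68,66.45

[5] closed run; points: 48.30,34.67 68.71,58.64 44.74,79.05 24.33,55.08

[6] open run; points: 99.70,43.23 8.69,42.35

[7] open run; points: 112.52,65.00 110.76,70.14 100.20,72.09 83.89,71.57 64.88,69.31 46.22,66.04 30.94,62.48 22.10,59.36 22.74,57.41

<svg xmlns="http://www.w3.org/2000/svg" width="136.78mm" height="88.49mm" viewBox="0 0 136.78 88.49">
  <polyline points="12.00,62.47 12.05,61.33 11.75,54.88 11.39,45.22 11.20,34.41 11.46,24.53 12.42,17.66 14.35,15.88 17.50,21.26" fill="none" stroke="#ff0000"/>
  <polyline points="96.50,13.50 101.66,74.02" fill="none" stroke="#ff0000"/>
  <polygon points="58.97,62.61 50.91,59.86 49.26,51.50 55.67,45.89 63.73,48.64 65.38,57.00" fill="none" stroke="#ff0000"/>
  <polyline points="105.86,13.74 107.06,17.44 107.63,21.97 107.56,27.32 106.86,33.50 105.52,40.50 103.54,48.32 100.93,56.97 97.68,66.45" fill="none" stroke="#ff0000"/>
  <polygon points="48.30,34.67 68.71,58.64 44.74,79.05 24.33,55.08" fill="none" stroke="#ff0000"/>
  <polyline points="99.70,43.23 8.69,42.35" fill="none" stroke="#ff0000"/>
  <polyline points="112.52,65.00 110.76,70.14 100.20,72.09 83.89,71.57 64.88,69.31 46.22,66.04 30.94,62.48 22.10,59.36 22.74,57.41" fill="none" stroke="#ff0000"/>
</svg>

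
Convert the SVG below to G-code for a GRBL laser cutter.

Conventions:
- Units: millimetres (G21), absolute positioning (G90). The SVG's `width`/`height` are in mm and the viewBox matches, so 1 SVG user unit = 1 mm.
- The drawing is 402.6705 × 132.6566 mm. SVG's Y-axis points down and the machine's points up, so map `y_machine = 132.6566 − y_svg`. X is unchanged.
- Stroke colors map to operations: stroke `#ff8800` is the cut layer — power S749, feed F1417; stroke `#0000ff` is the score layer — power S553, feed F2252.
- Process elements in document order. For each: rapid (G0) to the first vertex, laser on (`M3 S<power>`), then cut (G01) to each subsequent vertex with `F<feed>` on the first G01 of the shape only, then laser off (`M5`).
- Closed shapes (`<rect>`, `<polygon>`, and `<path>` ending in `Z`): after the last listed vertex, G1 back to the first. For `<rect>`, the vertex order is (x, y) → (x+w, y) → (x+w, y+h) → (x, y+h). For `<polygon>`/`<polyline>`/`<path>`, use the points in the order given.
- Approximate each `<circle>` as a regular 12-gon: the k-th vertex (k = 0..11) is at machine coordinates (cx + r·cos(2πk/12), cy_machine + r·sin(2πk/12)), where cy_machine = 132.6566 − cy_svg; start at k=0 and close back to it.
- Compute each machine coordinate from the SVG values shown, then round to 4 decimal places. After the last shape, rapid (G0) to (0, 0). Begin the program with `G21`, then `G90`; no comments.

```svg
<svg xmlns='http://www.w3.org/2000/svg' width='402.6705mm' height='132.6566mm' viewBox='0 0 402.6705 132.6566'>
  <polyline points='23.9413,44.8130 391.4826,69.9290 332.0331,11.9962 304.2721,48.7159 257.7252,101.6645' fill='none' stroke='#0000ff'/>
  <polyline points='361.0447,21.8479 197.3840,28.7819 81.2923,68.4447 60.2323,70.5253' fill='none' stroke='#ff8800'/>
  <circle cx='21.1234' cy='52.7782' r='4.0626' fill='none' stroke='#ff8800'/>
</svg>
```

G21
G90
G0 X23.9413 Y87.8436
M3 S553
G01 X391.4826 Y62.7276 F2252
G01 X332.0331 Y120.6604
G01 X304.2721 Y83.9407
G01 X257.7252 Y30.9921
M5
G0 X361.0447 Y110.8087
M3 S749
G01 X197.3840 Y103.8747 F1417
G01 X81.2923 Y64.2119
G01 X60.2323 Y62.1313
M5
G0 X25.1860 Y79.8784
M3 S749
G01 X24.6417 Y81.9097 F1417
G01 X23.1547 Y83.3967
G01 X21.1234 Y83.9410
G01 X19.0921 Y83.3967
G01 X17.6051 Y81.9097
G01 X17.0608 Y79.8784
G01 X17.6051 Y77.8471
G01 X19.0921 Y76.3601
G01 X21.1234 Y75.8158
G01 X23.1547 Y76.3601
G01 X24.6417 Y77.8471
G01 X25.1860 Y79.8784
M5
G0 X0.0000 Y0.0000

viewBox `0 0 402.6705 132.6566` with mm width/height → 1 unit = 1 mm. Flip: y_m = 132.6566 − y_svg.

**Shape 1** — `<polyline>` open polyline, stroke `#0000ff` → score (S553, F2252). Machine vertices: (23.9413,87.8436) → (391.4826,62.7276) → (332.0331,120.6604) → (304.2721,83.9407) → (257.7252,30.9921). Open path.

**Shape 2** — `<polyline>` open polyline, stroke `#ff8800` → cut (S749, F1417). Machine vertices: (361.0447,110.8087) → (197.3840,103.8747) → (81.2923,64.2119) → (60.2323,62.1313). Open path.

**Shape 3** — `<circle>` circle, stroke `#ff8800` → cut (S749, F1417). Machine vertices: (25.1860,79.8784) → (24.6417,81.9097) → (23.1547,83.3967) → (21.1234,83.9410) → (19.0921,83.3967) → (17.6051,81.9097) → (17.0608,79.8784) → (17.6051,77.8471) → (19.0921,76.3601) → (21.1234,75.8158) → (23.1547,76.3601) → (24.6417,77.8471) → (25.1860,79.8784). Closed: final G1 returns to the first vertex.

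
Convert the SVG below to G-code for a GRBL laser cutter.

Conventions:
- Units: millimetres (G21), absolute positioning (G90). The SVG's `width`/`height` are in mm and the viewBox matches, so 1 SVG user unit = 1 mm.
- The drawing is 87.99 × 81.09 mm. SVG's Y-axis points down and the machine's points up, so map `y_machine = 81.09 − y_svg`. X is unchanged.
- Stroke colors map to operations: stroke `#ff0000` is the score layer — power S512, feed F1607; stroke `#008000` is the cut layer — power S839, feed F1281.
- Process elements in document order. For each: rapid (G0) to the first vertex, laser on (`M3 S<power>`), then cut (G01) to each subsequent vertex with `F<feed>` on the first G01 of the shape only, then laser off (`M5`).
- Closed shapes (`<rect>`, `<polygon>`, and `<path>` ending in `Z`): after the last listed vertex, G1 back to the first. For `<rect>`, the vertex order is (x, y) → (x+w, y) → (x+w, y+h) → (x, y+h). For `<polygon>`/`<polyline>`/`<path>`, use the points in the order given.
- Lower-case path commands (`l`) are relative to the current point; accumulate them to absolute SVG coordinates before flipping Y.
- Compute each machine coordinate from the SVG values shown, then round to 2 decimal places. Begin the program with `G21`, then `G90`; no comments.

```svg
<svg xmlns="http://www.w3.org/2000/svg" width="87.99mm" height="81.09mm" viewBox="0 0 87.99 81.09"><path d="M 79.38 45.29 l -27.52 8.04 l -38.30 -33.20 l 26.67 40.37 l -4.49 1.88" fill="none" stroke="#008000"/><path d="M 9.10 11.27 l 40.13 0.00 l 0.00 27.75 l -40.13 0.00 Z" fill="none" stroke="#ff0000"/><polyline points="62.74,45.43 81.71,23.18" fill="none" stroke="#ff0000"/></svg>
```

G21
G90
G0 X79.38 Y35.80
M3 S839
G01 X51.86 Y27.76 F1281
G01 X13.56 Y60.96
G01 X40.23 Y20.59
G01 X35.74 Y18.71
M5
G0 X9.10 Y69.82
M3 S512
G01 X49.23 Y69.82 F1607
G01 X49.23 Y42.07
G01 X9.10 Y42.07
G01 X9.10 Y69.82
M5
G0 X62.74 Y35.66
M3 S512
G01 X81.71 Y57.91 F1607
M5

viewBox `0 0 87.99 81.09` with mm width/height → 1 unit = 1 mm. Flip: y_m = 81.09 − y_svg.

**Shape 1** — `<path>` open polyline, stroke `#008000` → cut (S839, F1281). Machine vertices: (79.38,35.80) → (51.86,27.76) → (13.56,60.96) → (40.23,20.59) → (35.74,18.71). Open path.

**Shape 2** — `<path>` rectangle, stroke `#ff0000` → score (S512, F1607). Machine vertices: (9.10,69.82) → (49.23,69.82) → (49.23,42.07) → (9.10,42.07) → (9.10,69.82). Closed: final G1 returns to the first vertex.

**Shape 3** — `<polyline>` line segment, stroke `#ff0000` → score (S512, F1607). Machine vertices: (62.74,35.66) → (81.71,57.91). Open path.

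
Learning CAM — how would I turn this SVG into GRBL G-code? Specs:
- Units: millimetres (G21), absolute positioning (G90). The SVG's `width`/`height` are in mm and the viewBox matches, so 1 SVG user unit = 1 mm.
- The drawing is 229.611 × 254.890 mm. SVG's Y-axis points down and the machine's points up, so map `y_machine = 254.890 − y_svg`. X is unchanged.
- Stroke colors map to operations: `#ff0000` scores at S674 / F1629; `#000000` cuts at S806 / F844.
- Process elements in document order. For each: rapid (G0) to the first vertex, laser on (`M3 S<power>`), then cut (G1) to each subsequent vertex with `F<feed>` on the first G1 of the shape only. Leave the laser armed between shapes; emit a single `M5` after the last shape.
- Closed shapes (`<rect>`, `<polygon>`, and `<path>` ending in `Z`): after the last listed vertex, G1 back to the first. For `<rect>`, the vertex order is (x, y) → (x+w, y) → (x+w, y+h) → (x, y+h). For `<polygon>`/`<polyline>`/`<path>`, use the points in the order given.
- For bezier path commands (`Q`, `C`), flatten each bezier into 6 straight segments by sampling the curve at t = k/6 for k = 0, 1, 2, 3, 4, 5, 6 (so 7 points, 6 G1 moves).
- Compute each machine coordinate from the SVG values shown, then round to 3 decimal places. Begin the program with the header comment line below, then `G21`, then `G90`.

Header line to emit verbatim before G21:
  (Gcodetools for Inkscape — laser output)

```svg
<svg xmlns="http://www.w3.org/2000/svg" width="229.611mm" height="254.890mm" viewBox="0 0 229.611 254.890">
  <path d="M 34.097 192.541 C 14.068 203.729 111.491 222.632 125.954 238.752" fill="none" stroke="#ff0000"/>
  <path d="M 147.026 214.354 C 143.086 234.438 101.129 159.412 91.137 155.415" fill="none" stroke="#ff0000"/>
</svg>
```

Since the viewBox matches the mm dimensions, user units are millimetres directly. The only transform is the Y-flip y_m = 254.890 − y_svg.

Shape 1 is a cubic bezier drawn with `<path>`. Its stroke #ff0000 means score at S674, F1629. After flipping Y the toolpath is (34.097,62.349) → (32.942,56.161) → (45.796,48.978) → (67.091,41.093) → (91.260,32.797) → (112.737,24.381) → (125.954,16.138).

Shape 2 is a cubic bezier drawn with `<path>`. Its stroke #ff0000 means score at S674, F1629. After flipping Y the toolpath is (147.026,40.536) → (142.212,37.651) → (133.006,46.002) → (121.351,60.975) → (109.192,77.955) → (98.473,92.327) → (91.137,99.475).

(Gcodetools for Inkscape — laser output)
G21
G90
G0 X34.097 Y62.349
M3 S674
G1 X32.942 Y56.161 F1629
G1 X45.796 Y48.978
G1 X67.091 Y41.093
G1 X91.260 Y32.797
G1 X112.737 Y24.381
G1 X125.954 Y16.138
G0 X147.026 Y40.536
M3 S674
G1 X142.212 Y37.651 F1629
G1 X133.006 Y46.002
G1 X121.351 Y60.975
G1 X109.192 Y77.955
G1 X98.473 Y92.327
G1 X91.137 Y99.475
M5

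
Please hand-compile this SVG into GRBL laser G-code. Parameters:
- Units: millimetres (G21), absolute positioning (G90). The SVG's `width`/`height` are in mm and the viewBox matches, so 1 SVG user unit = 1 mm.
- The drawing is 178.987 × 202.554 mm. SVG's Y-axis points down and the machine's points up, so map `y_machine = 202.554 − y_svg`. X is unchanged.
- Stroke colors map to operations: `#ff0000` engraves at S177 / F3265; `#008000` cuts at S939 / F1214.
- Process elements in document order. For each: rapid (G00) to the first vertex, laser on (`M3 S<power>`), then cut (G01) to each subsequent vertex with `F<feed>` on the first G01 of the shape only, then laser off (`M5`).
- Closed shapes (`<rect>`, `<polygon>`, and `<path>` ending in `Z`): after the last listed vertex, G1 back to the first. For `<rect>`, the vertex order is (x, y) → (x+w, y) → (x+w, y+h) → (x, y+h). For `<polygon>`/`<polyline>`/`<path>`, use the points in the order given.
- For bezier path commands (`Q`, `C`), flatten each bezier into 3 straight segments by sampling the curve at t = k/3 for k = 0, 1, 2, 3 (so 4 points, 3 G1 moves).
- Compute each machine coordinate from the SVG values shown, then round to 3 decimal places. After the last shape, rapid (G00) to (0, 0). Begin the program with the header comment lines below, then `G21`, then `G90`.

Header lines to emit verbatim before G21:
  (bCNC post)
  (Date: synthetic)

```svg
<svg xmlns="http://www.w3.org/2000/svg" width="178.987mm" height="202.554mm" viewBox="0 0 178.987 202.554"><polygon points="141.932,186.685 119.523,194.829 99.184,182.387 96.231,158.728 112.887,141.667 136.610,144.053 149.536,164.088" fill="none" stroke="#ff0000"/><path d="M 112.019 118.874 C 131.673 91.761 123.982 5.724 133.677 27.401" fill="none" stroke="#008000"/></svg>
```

viewBox `0 0 178.987 202.554` with mm width/height → 1 unit = 1 mm. Flip: y_m = 202.554 − y_svg.

**Shape 1** — `<polygon>` regular polygon, stroke `#ff0000` → engrave (S177, F3265). Machine vertices: (141.932,15.869) → (119.523,7.725) → (99.184,20.167) → (96.231,43.826) → (112.887,60.887) → (136.610,58.501) → (149.536,38.466) → (141.932,15.869). Closed: final G1 returns to the first vertex.

**Shape 2** — `<path>` cubic bezier, stroke `#008000` → cut (S939, F1214). Control points (SVG): P0=(112.019,118.874), P1=(131.673,91.761), P2=(123.982,5.724), P3=(133.677,27.401); sampled at t=k/3. Machine vertices: (112.019,83.680) → (124.215,124.263) → (128.121,167.097) → (133.677,175.153). Open path.

(bCNC post)
(Date: synthetic)
G21
G90
G00 X141.932 Y15.869
M3 S177
G01 X119.523 Y7.725 F3265
G01 X99.184 Y20.167
G01 X96.231 Y43.826
G01 X112.887 Y60.887
G01 X136.610 Y58.501
G01 X149.536 Y38.466
G01 X141.932 Y15.869
M5
G00 X112.019 Y83.680
M3 S939
G01 X124.215 Y124.263 F1214
G01 X128.121 Y167.097
G01 X133.677 Y175.153
M5
G00 X0.000 Y0.000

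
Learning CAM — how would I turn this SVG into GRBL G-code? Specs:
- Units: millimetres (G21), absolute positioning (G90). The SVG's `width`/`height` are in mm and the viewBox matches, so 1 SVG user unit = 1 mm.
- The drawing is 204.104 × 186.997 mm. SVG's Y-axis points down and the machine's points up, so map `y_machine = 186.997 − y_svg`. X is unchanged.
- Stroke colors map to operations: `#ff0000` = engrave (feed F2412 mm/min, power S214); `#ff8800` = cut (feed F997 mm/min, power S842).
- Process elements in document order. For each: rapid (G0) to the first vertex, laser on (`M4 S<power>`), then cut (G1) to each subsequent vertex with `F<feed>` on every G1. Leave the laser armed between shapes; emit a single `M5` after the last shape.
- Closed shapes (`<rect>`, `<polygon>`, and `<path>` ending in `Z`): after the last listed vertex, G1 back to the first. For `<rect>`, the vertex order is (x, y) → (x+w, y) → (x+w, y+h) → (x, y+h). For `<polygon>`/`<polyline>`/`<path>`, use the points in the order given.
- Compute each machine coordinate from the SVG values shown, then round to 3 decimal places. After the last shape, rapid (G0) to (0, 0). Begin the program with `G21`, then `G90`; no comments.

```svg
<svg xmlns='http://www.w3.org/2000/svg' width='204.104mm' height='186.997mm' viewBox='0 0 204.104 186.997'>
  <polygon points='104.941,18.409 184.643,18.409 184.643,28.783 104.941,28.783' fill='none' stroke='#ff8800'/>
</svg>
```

G21
G90
G0 X104.941 Y168.588
M4 S842
G1 X184.643 Y168.588 F997
G1 X184.643 Y158.214 F997
G1 X104.941 Y158.214 F997
G1 X104.941 Y168.588 F997
M5
G0 X0.000 Y0.000

1 u = 1 mm; y_m = 186.997 − y.

[1] `<polygon>` rectangle, #ff8800→cut S842 F997: (104.941,168.588) → (184.643,168.588) → (184.643,158.214) → (104.941,158.214) → (104.941,168.588) (closed)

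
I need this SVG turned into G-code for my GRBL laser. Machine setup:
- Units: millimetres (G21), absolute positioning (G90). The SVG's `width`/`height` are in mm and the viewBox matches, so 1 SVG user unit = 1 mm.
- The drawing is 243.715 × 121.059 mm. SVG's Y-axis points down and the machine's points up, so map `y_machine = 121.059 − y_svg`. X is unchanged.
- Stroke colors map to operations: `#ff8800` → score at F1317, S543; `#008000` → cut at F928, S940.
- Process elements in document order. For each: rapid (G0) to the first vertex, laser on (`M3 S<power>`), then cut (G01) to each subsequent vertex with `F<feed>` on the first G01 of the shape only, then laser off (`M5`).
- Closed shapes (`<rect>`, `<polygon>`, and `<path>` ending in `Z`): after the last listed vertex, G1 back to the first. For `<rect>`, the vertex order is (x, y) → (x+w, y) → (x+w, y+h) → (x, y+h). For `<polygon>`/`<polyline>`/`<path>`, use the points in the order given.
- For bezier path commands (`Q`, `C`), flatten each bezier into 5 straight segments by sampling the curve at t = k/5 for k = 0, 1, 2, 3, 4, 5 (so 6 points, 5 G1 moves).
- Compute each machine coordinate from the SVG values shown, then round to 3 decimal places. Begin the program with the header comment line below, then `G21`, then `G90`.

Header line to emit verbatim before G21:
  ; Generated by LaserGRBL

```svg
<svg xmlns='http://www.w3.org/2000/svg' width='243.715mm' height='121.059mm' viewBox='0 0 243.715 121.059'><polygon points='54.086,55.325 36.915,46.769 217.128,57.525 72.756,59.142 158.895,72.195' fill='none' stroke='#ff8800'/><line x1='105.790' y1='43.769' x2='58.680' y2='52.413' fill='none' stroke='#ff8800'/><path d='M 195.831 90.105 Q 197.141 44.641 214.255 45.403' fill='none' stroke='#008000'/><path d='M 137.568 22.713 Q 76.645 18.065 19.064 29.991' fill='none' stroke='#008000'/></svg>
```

viewBox `0 0 243.715 121.059` with mm width/height → 1 unit = 1 mm. Flip: y_m = 121.059 − y_svg.

**Shape 1** — `<polygon>` closed polygon, stroke `#ff8800` → score (S543, F1317). Machine vertices: (54.086,65.734) → (36.915,74.290) → (217.128,63.534) → (72.756,61.917) → (158.895,48.864) → (54.086,65.734). Closed: final G1 returns to the first vertex.

**Shape 2** — `<line>` line segment, stroke `#ff8800` → score (S543, F1317). Machine vertices: (105.790,77.290) → (58.680,68.646). Open path.

**Shape 3** — `<path>` quadratic bezier, stroke `#008000` → cut (S940, F928). Control points (SVG): P0=(195.831,90.105), P1=(197.141,44.641), P2=(214.255,45.403); sampled at t=k/5. Machine vertices: (195.831,30.954) → (196.987,47.291) → (199.408,59.929) → (203.092,68.869) → (208.042,74.112) → (214.255,75.656). Open path.

**Shape 4** — `<path>` quadratic bezier, stroke `#008000` → cut (S940, F928). Control points (SVG): P0=(137.568,22.713), P1=(76.645,18.065), P2=(19.064,29.991); sampled at t=k/5. Machine vertices: (137.568,98.346) → (113.332,99.542) → (89.364,99.413) → (65.664,97.957) → (42.230,95.175) → (19.064,91.068). Open path.

; Generated by LaserGRBL
G21
G90
G0 X54.086 Y65.734
M3 S543
G01 X36.915 Y74.290 F1317
G01 X217.128 Y63.534
G01 X72.756 Y61.917
G01 X158.895 Y48.864
G01 X54.086 Y65.734
M5
G0 X105.790 Y77.290
M3 S543
G01 X58.680 Y68.646 F1317
M5
G0 X195.831 Y30.954
M3 S940
G01 X196.987 Y47.291 F928
G01 X199.408 Y59.929
G01 X203.092 Y68.869
G01 X208.042 Y74.112
G01 X214.255 Y75.656
M5
G0 X137.568 Y98.346
M3 S940
G01 X113.332 Y99.542 F928
G01 X89.364 Y99.413
G01 X65.664 Y97.957
G01 X42.230 Y95.175
G01 X19.064 Y91.068
M5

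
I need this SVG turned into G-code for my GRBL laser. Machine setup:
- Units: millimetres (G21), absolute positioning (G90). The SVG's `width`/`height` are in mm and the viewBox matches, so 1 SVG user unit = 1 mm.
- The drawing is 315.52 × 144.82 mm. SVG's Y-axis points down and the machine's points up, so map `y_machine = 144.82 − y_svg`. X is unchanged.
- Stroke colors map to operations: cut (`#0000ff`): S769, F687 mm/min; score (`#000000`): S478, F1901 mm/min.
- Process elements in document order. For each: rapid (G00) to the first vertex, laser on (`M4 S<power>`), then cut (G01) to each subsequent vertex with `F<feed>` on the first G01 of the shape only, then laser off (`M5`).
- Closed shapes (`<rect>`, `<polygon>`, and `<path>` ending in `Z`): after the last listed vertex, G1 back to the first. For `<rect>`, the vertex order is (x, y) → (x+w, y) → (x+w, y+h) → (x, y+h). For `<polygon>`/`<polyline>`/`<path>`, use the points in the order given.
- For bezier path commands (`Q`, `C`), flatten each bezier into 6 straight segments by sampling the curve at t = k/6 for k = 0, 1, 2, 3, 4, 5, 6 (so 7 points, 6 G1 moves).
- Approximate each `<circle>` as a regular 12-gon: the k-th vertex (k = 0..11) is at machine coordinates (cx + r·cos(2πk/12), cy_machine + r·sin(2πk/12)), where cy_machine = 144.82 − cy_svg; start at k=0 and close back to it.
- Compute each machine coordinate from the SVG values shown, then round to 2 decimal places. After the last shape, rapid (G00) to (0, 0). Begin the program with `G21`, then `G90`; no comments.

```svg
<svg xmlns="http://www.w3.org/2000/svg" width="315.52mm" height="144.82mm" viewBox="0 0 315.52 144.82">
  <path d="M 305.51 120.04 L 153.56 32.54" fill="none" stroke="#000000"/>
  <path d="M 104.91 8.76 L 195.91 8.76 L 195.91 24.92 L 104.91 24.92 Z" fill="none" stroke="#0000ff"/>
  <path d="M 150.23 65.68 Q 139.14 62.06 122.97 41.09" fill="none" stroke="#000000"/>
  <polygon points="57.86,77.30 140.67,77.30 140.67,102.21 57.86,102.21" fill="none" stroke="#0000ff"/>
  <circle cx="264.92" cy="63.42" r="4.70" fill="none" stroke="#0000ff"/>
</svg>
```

G21
G90
G00 X305.51 Y24.78
M4 S478
G01 X153.56 Y112.28 F1901
M5
G00 X104.91 Y136.06
M4 S769
G01 X195.91 Y136.06 F687
G01 X195.91 Y119.90
G01 X104.91 Y119.90
G01 X104.91 Y136.06
M5
G00 X150.23 Y79.14
M4 S478
G01 X146.39 Y80.83 F1901
G01 X142.27 Y83.48
G01 X137.87 Y87.10
G01 X133.19 Y91.68
G01 X128.22 Y97.22
G01 X122.97 Y103.73
M5
G00 X57.86 Y67.52
M4 S769
G01 X140.67 Y67.52 F687
G01 X140.67 Y42.61
G01 X57.86 Y42.61
G01 X57.86 Y67.52
M5
G00 X269.62 Y81.40
M4 S769
G01 X268.99 Y83.75 F687
G01 X267.27 Y85.47
G01 X264.92 Y86.10
G01 X262.57 Y85.47
G01 X260.85 Y83.75
G01 X260.22 Y81.40
G01 X260.85 Y79.05
G01 X262.57 Y77.33
G01 X264.92 Y76.70
G01 X267.27 Y77.33
G01 X268.99 Y79.05
G01 X269.62 Y81.40
M5
G00 X0.00 Y0.00

Since the viewBox matches the mm dimensions, user units are millimetres directly. The only transform is the Y-flip y_m = 144.82 − y_svg.

Shape 1 is a line segment drawn with `<path>`. Its stroke #000000 means score at S478, F1901. After flipping Y the toolpath is (305.51,24.78) → (153.56,112.28).

Shape 2 is a rectangle drawn with `<path>`. Its stroke #0000ff means cut at S769, F687. After flipping Y the toolpath is (104.91,136.06) → (195.91,136.06) → (195.91,119.90) → (104.91,119.90) → (104.91,136.06), returning to the start.

Shape 3 is a quadratic bezier drawn with `<path>`. Its stroke #000000 means score at S478, F1901. After flipping Y the toolpath is (150.23,79.14) → (146.39,80.83) → (142.27,83.48) → (137.87,87.10) → (133.19,91.68) → (128.22,97.22) → (122.97,103.73).

Shape 4 is a rectangle drawn with `<polygon>`. Its stroke #0000ff means cut at S769, F687. After flipping Y the toolpath is (57.86,67.52) → (140.67,67.52) → (140.67,42.61) → (57.86,42.61) → (57.86,67.52), returning to the start.

Shape 5 is a circle drawn with `<circle>`. Its stroke #0000ff means cut at S769, F687. After flipping Y the toolpath is (269.62,81.40) → (268.99,83.75) → (267.27,85.47) → (264.92,86.10) → (262.57,85.47) → (260.85,83.75) → (260.22,81.40) → (260.85,79.05) → (262.57,77.33) → (264.92,76.70) → (267.27,77.33) → (268.99,79.05) → (269.62,81.40), returning to the start.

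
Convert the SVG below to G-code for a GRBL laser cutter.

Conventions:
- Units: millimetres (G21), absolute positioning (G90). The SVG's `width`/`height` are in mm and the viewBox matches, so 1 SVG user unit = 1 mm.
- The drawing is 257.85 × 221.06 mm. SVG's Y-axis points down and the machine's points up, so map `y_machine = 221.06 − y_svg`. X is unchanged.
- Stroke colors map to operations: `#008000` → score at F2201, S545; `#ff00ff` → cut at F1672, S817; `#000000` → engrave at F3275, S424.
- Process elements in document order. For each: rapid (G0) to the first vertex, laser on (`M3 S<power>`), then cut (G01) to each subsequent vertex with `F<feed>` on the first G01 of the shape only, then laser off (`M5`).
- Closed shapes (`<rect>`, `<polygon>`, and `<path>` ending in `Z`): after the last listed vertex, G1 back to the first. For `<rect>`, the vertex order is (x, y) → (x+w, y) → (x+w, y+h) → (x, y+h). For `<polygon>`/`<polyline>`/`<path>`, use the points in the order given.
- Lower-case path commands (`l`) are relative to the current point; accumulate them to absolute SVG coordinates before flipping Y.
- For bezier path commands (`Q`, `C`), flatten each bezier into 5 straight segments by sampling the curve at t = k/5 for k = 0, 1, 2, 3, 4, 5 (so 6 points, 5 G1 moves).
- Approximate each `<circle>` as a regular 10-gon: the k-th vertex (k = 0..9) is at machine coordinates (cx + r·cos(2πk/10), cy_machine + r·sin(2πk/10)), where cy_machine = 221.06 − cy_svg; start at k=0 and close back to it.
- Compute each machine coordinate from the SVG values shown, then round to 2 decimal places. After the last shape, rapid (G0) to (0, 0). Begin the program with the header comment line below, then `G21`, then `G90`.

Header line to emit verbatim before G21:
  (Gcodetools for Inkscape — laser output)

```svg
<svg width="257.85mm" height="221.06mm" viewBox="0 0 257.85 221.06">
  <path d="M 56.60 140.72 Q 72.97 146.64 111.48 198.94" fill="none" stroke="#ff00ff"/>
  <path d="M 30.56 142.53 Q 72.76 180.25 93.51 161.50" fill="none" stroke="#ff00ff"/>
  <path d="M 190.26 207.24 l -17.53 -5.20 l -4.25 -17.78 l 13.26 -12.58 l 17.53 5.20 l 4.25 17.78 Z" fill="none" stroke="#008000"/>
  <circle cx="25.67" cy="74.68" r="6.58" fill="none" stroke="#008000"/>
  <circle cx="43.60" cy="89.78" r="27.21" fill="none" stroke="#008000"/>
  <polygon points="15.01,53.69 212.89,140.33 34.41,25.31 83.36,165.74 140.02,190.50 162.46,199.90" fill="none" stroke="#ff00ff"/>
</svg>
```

(Gcodetools for Inkscape — laser output)
G21
G90
G0 X56.60 Y80.34
M3 S817
G01 X64.03 Y76.12 F1672
G01 X73.24 Y68.18
G01 X84.21 Y56.54
G01 X96.96 Y41.18
G01 X111.48 Y22.12
M5
G0 X30.56 Y78.53
M3 S817
G01 X46.58 Y65.70 F1672
G01 X60.89 Y57.39
G01 X73.48 Y53.60
G01 X84.35 Y54.32
G01 X93.51 Y59.56
M5
G0 X190.26 Y13.82
M3 S545
G01 X172.73 Y19.02 F2201
G01 X168.48 Y36.80
G01 X181.74 Y49.38
G01 X199.27 Y44.18
G01 X203.52 Y26.40
G01 X190.26 Y13.82
M5
G0 X32.25 Y146.38
M3 S545
G01 X30.99 Y150.25 F2201
G01 X27.70 Y152.64
G01 X23.64 Y152.64
G01 X20.35 Y150.25
G01 X19.09 Y146.38
G01 X20.35 Y142.51
G01 X23.64 Y140.12
G01 X27.70 Y140.12
G01 X30.99 Y142.51
G01 X32.25 Y146.38
M5
G0 X70.81 Y131.28
M3 S545
G01 X65.61 Y147.27 F2201
G01 X52.01 Y157.16
G01 X35.19 Y157.16
G01 X21.59 Y147.27
G01 X16.39 Y131.28
G01 X21.59 Y115.29
G01 X35.19 Y105.40
G01 X52.01 Y105.40
G01 X65.61 Y115.29
G01 X70.81 Y131.28
M5
G0 X15.01 Y167.37
M3 S817
G01 X212.89 Y80.73 F1672
G01 X34.41 Y195.75
G01 X83.36 Y55.32
G01 X140.02 Y30.56
G01 X162.46 Y21.16
G01 X15.01 Y167.37
M5
G0 X0.00 Y0.00

1 u = 1 mm; y_m = 221.06 − y.

[1] `<path>` quadratic bezier, #ff00ff→cut S817 F1672: (56.60,80.34) → (64.03,76.12) → (73.24,68.18) → (84.21,56.54) → (96.96,41.18) → (111.48,22.12)

[2] `<path>` quadratic bezier, #ff00ff→cut S817 F1672: (30.56,78.53) → (46.58,65.70) → (60.89,57.39) → (73.48,53.60) → (84.35,54.32) → (93.51,59.56)

[3] `<path>` regular polygon, #008000→score S545 F2201: (190.26,13.82) → (172.73,19.02) → (168.48,36.80) → (181.74,49.38) → (199.27,44.18) → (203.52,26.40) → (190.26,13.82) (closed)

[4] `<circle>` circle, #008000→score S545 F2201: (32.25,146.38) → (30.99,150.25) → (27.70,152.64) → (23.64,152.64) → (20.35,150.25) → (19.09,146.38) → (20.35,142.51) → (23.64,140.12) → (27.70,140.12) → (30.99,142.51) → (32.25,146.38) (closed)

[5] `<circle>` circle, #008000→score S545 F2201: (70.81,131.28) → (65.61,147.27) → (52.01,157.16) → (35.19,157.16) → (21.59,147.27) → (16.39,131.28) → (21.59,115.29) → (35.19,105.40) → (52.01,105.40) → (65.61,115.29) → (70.81,131.28) (closed)

[6] `<polygon>` closed polygon, #ff00ff→cut S817 F1672: (15.01,167.37) → (212.89,80.73) → (34.41,195.75) → (83.36,55.32) → (140.02,30.56) → (162.46,21.16) → (15.01,167.37) (closed)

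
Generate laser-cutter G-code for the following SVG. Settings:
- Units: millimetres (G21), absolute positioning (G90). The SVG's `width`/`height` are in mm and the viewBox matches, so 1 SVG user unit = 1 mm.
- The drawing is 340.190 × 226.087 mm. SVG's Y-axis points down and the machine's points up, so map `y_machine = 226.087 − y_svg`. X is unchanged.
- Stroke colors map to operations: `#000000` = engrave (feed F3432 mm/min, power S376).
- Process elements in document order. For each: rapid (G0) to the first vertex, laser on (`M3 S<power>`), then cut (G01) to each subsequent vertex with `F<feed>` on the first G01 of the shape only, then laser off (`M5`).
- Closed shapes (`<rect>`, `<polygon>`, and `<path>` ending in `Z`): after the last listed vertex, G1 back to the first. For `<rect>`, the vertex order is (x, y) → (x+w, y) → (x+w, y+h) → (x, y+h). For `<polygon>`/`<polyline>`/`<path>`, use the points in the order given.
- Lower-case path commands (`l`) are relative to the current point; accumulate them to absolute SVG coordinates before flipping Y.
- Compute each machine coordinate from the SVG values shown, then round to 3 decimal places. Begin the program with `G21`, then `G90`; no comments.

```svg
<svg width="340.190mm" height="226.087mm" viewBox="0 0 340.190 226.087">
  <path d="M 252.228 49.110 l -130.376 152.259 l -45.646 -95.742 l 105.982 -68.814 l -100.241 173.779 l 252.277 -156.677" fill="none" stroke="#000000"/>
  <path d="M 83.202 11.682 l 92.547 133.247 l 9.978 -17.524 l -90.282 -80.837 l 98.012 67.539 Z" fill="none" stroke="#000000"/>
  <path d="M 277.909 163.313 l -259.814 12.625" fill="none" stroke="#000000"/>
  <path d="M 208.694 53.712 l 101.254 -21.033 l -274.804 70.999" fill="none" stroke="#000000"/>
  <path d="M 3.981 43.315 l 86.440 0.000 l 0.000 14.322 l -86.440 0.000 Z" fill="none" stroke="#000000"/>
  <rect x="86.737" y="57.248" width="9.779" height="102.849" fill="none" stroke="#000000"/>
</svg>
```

1 u = 1 mm; y_m = 226.087 − y.

[1] `<path>` open polyline, #000000→engrave S376 F3432: (252.228,176.977) → (121.852,24.718) → (76.206,120.460) → (182.188,189.274) → (81.947,15.495) → (334.224,172.172)

[2] `<path>` closed polygon, #000000→engrave S376 F3432: (83.202,214.405) → (175.749,81.158) → (185.727,98.682) → (95.445,179.519) → (193.457,111.980) → (83.202,214.405) (closed)

[3] `<path>` line segment, #000000→engrave S376 F3432: (277.909,62.774) → (18.095,50.149)

[4] `<path>` open polyline, #000000→engrave S376 F3432: (208.694,172.375) → (309.948,193.408) → (35.144,122.409)

[5] `<path>` rectangle, #000000→engrave S376 F3432: (3.981,182.772) → (90.421,182.772) → (90.421,168.450) → (3.981,168.450) → (3.981,182.772) (closed)

[6] `<rect>` rectangle, #000000→engrave S376 F3432: (86.737,168.839) → (96.516,168.839) → (96.516,65.990) → (86.737,65.990) → (86.737,168.839) (closed)

G21
G90
G0 X252.228 Y176.977
M3 S376
G01 X121.852 Y24.718 F3432
G01 X76.206 Y120.460
G01 X182.188 Y189.274
G01 X81.947 Y15.495
G01 X334.224 Y172.172
M5
G0 X83.202 Y214.405
M3 S376
G01 X175.749 Y81.158 F3432
G01 X185.727 Y98.682
G01 X95.445 Y179.519
G01 X193.457 Y111.980
G01 X83.202 Y214.405
M5
G0 X277.909 Y62.774
M3 S376
G01 X18.095 Y50.149 F3432
M5
G0 X208.694 Y172.375
M3 S376
G01 X309.948 Y193.408 F3432
G01 X35.144 Y122.409
M5
G0 X3.981 Y182.772
M3 S376
G01 X90.421 Y182.772 F3432
G01 X90.421 Y168.450
G01 X3.981 Y168.450
G01 X3.981 Y182.772
M5
G0 X86.737 Y168.839
M3 S376
G01 X96.516 Y168.839 F3432
G01 X96.516 Y65.990
G01 X86.737 Y65.990
G01 X86.737 Y168.839
M5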